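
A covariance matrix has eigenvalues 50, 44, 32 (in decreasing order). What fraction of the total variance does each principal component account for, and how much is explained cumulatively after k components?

Step 1 — total variance = trace(Sigma) = Σ λ_i = 50 + 44 + 32 = 126.

Step 2 — fraction explained by component i = λ_i / Σ λ:
  PC1: 50/126 = 0.3968
  PC2: 44/126 = 0.3492
  PC3: 32/126 = 0.254

Step 3 — cumulative fraction after k components = (λ_1 + ... + λ_k) / Σ λ:
  k = 1: 50/126 = 0.3968
  k = 2: (50 + 44)/126 = 94/126 = 0.746
  k = 3: (50 + 44 + 32)/126 = 126/126 = 1

Summary (fraction, with percent):

explained: PC1 0.3968 (39.68%), PC2 0.3492 (34.92%), PC3 0.254 (25.4%);  cumulative: 0.3968, 0.746, 1


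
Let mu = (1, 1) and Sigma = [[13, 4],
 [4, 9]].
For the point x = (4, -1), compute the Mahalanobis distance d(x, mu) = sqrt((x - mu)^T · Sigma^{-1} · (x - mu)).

Step 1 — centre the observation: (x - mu) = (3, -2).

Step 2 — invert Sigma. det(Sigma) = 13·9 - (4)² = 101.
  Sigma^{-1} = (1/det) · [[d, -b], [-b, a]] = [[0.0891, -0.0396],
 [-0.0396, 0.1287]].

Step 3 — form the quadratic (x - mu)^T · Sigma^{-1} · (x - mu):
  Sigma^{-1} · (x - mu) = (0.3465, -0.3762).
  (x - mu)^T · [Sigma^{-1} · (x - mu)] = (3)·(0.3465) + (-2)·(-0.3762) = 1.7921.

Step 4 — take square root: d = √(1.7921) ≈ 1.3387.

d(x, mu) = √(1.7921) ≈ 1.3387


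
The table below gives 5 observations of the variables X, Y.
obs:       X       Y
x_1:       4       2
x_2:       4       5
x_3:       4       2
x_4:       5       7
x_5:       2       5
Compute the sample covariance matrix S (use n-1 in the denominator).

Step 1 — column means:
  mean(X) = (4 + 4 + 4 + 5 + 2) / 5 = 19/5 = 3.8
  mean(Y) = (2 + 5 + 2 + 7 + 5) / 5 = 21/5 = 4.2

Step 2 — sample covariance S[i,j] = (1/(n-1)) · Σ_k (x_{k,i} - mean_i) · (x_{k,j} - mean_j), with n-1 = 4.
  S[X,X] = ((0.2)·(0.2) + (0.2)·(0.2) + (0.2)·(0.2) + (1.2)·(1.2) + (-1.8)·(-1.8)) / 4 = 4.8/4 = 1.2
  S[X,Y] = ((0.2)·(-2.2) + (0.2)·(0.8) + (0.2)·(-2.2) + (1.2)·(2.8) + (-1.8)·(0.8)) / 4 = 1.2/4 = 0.3
  S[Y,Y] = ((-2.2)·(-2.2) + (0.8)·(0.8) + (-2.2)·(-2.2) + (2.8)·(2.8) + (0.8)·(0.8)) / 4 = 18.8/4 = 4.7

S is symmetric (S[j,i] = S[i,j]). Assembling:

S = [[1.2, 0.3],
 [0.3, 4.7]]


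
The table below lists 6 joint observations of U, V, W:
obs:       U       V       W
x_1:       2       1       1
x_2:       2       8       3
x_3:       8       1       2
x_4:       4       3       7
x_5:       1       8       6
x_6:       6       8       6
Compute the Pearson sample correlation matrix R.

Step 1 — column means:
  mean(U) = (2 + 2 + 8 + 4 + 1 + 6) / 6 = 23/6 = 3.8333
  mean(V) = (1 + 8 + 1 + 3 + 8 + 8) / 6 = 29/6 = 4.8333
  mean(W) = (1 + 3 + 2 + 7 + 6 + 6) / 6 = 25/6 = 4.1667

Step 2 — sample variances and covariances s[i,j] = (1/(n-1)) · Σ_k (x_{k,i} - mean_i) · (x_{k,j} - mean_j), with n-1 = 5:
  s[U,U] = ((-1.8333)·(-1.8333) + (-1.8333)·(-1.8333) + (4.1667)·(4.1667) + (0.1667)·(0.1667) + (-2.8333)·(-2.8333) + (2.1667)·(2.1667)) / 5 = 36.8333/5 = 7.3667
  s[U,V] = ((-1.8333)·(-3.8333) + (-1.8333)·(3.1667) + (4.1667)·(-3.8333) + (0.1667)·(-1.8333) + (-2.8333)·(3.1667) + (2.1667)·(3.1667)) / 5 = -17.1667/5 = -3.4333
  s[U,W] = ((-1.8333)·(-3.1667) + (-1.8333)·(-1.1667) + (4.1667)·(-2.1667) + (0.1667)·(2.8333) + (-2.8333)·(1.8333) + (2.1667)·(1.8333)) / 5 = -1.8333/5 = -0.3667
  s[V,V] = ((-3.8333)·(-3.8333) + (3.1667)·(3.1667) + (-3.8333)·(-3.8333) + (-1.8333)·(-1.8333) + (3.1667)·(3.1667) + (3.1667)·(3.1667)) / 5 = 62.8333/5 = 12.5667
  s[V,W] = ((-3.8333)·(-3.1667) + (3.1667)·(-1.1667) + (-3.8333)·(-2.1667) + (-1.8333)·(2.8333) + (3.1667)·(1.8333) + (3.1667)·(1.8333)) / 5 = 23.1667/5 = 4.6333
  s[W,W] = ((-3.1667)·(-3.1667) + (-1.1667)·(-1.1667) + (-2.1667)·(-2.1667) + (2.8333)·(2.8333) + (1.8333)·(1.8333) + (1.8333)·(1.8333)) / 5 = 30.8333/5 = 6.1667
  Sample standard deviations s_i = √(s[i,i]):
  s(U) = √(7.3667) = 2.7142
  s(V) = √(12.5667) = 3.5449
  s(W) = √(6.1667) = 2.4833

Step 3 — r_{ij} = s_{ij} / (s_i · s_j):
  r[U,U] = 1 (diagonal).
  r[U,V] = -3.4333 / (2.7142 · 3.5449) = -3.4333 / 9.6216 = -0.3568
  r[U,W] = -0.3667 / (2.7142 · 2.4833) = -0.3667 / 6.74 = -0.0544
  r[V,V] = 1 (diagonal).
  r[V,W] = 4.6333 / (3.5449 · 2.4833) = 4.6333 / 8.8031 = 0.5263
  r[W,W] = 1 (diagonal).

R is symmetric with unit diagonal. Assembling:

R = [[1, -0.3568, -0.0544],
 [-0.3568, 1, 0.5263],
 [-0.0544, 0.5263, 1]]


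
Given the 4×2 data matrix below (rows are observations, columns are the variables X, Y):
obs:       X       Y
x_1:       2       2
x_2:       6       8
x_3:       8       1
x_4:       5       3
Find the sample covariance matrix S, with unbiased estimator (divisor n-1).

Step 1 — column means:
  mean(X) = (2 + 6 + 8 + 5) / 4 = 21/4 = 5.25
  mean(Y) = (2 + 8 + 1 + 3) / 4 = 14/4 = 3.5

Step 2 — sample covariance S[i,j] = (1/(n-1)) · Σ_k (x_{k,i} - mean_i) · (x_{k,j} - mean_j), with n-1 = 3.
  S[X,X] = ((-3.25)·(-3.25) + (0.75)·(0.75) + (2.75)·(2.75) + (-0.25)·(-0.25)) / 3 = 18.75/3 = 6.25
  S[X,Y] = ((-3.25)·(-1.5) + (0.75)·(4.5) + (2.75)·(-2.5) + (-0.25)·(-0.5)) / 3 = 1.5/3 = 0.5
  S[Y,Y] = ((-1.5)·(-1.5) + (4.5)·(4.5) + (-2.5)·(-2.5) + (-0.5)·(-0.5)) / 3 = 29/3 = 9.6667

S is symmetric (S[j,i] = S[i,j]). Assembling:

S = [[6.25, 0.5],
 [0.5, 9.6667]]


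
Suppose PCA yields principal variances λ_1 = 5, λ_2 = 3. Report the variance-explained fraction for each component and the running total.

Step 1 — total variance = trace(Sigma) = Σ λ_i = 5 + 3 = 8.

Step 2 — fraction explained by component i = λ_i / Σ λ:
  PC1: 5/8 = 0.625
  PC2: 3/8 = 0.375

Step 3 — cumulative fraction after k components = (λ_1 + ... + λ_k) / Σ λ:
  k = 1: 5/8 = 0.625
  k = 2: (5 + 3)/8 = 8/8 = 1

Summary (fraction, with percent):

explained: PC1 0.625 (62.5%), PC2 0.375 (37.5%);  cumulative: 0.625, 1


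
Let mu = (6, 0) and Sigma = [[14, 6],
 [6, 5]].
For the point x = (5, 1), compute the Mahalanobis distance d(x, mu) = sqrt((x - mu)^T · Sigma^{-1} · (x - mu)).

Step 1 — centre the observation: (x - mu) = (-1, 1).

Step 2 — invert Sigma. det(Sigma) = 14·5 - (6)² = 34.
  Sigma^{-1} = (1/det) · [[d, -b], [-b, a]] = [[0.1471, -0.1765],
 [-0.1765, 0.4118]].

Step 3 — form the quadratic (x - mu)^T · Sigma^{-1} · (x - mu):
  Sigma^{-1} · (x - mu) = (-0.3235, 0.5882).
  (x - mu)^T · [Sigma^{-1} · (x - mu)] = (-1)·(-0.3235) + (1)·(0.5882) = 0.9118.

Step 4 — take square root: d = √(0.9118) ≈ 0.9549.

d(x, mu) = √(0.9118) ≈ 0.9549


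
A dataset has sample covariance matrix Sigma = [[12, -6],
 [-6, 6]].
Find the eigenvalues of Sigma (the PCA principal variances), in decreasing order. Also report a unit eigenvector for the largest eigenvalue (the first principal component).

Step 1 — characteristic polynomial of 2×2 Sigma:
  det(Sigma - λI) = λ² - trace · λ + det = 0.
  trace = 12 + 6 = 18, det = 12·6 - (-6)² = 36.
Step 2 — discriminant:
  Δ = trace² - 4·det = 324 - 144 = 180.
Step 3 — eigenvalues:
  λ = (trace ± √Δ)/2 = (18 ± 13.4164)/2,
  λ_1 = 15.7082,  λ_2 = 2.2918.

Step 4 — unit eigenvector for λ_1: solve (Sigma - λ_1 I)v = 0. First row:
  (12 - 15.7082)·v_x + (-6)·v_y = 0, i.e. (-3.7082)·v_x + (-6)·v_y = 0,
  so v ∝ (b, λ_1 - a) = (-6, 3.7082); multiply by -1 so the first entry is positive: u = (6, -3.7082).
  ||u|| = √((6)² + (-3.7082)²) = √(49.7508) ≈ 7.0534,
  v_1 = u/||u|| ≈ (0.8507, -0.5257) (||v_1|| = 1).

λ_1 = 15.7082,  λ_2 = 2.2918;  v_1 ≈ (0.8507, -0.5257)


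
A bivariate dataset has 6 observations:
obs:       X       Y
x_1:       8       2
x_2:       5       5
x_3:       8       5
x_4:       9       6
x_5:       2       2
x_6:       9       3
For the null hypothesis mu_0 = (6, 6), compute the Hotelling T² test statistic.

Step 1 — sample mean vector:
  mean(X) = (8 + 5 + 8 + 9 + 2 + 9) / 6 = 41/6 = 6.8333
  mean(Y) = (2 + 5 + 5 + 6 + 2 + 3) / 6 = 23/6 = 3.8333
  x̄ = (6.8333, 3.8333),  deviation x̄ - mu_0 = (6.8333, 3.8333) - (6, 6) = (0.8333, -2.1667).

Step 2 — sample covariance matrix, S[i,j] = (1/(n-1)) · Σ_k (x_{k,i} - mean_i) · (x_{k,j} - mean_j), divisor n-1 = 5:
  S[X,X] = ((1.1667)·(1.1667) + (-1.8333)·(-1.8333) + (1.1667)·(1.1667) + (2.1667)·(2.1667) + (-4.8333)·(-4.8333) + (2.1667)·(2.1667)) / 5 = 38.8333/5 = 7.7667
  S[X,Y] = ((1.1667)·(-1.8333) + (-1.8333)·(1.1667) + (1.1667)·(1.1667) + (2.1667)·(2.1667) + (-4.8333)·(-1.8333) + (2.1667)·(-0.8333)) / 5 = 8.8333/5 = 1.7667
  S[Y,Y] = ((-1.8333)·(-1.8333) + (1.1667)·(1.1667) + (1.1667)·(1.1667) + (2.1667)·(2.1667) + (-1.8333)·(-1.8333) + (-0.8333)·(-0.8333)) / 5 = 14.8333/5 = 2.9667
  S = [[7.7667, 1.7667],
 [1.7667, 2.9667]].

Step 3 — invert S. det(S) = 7.7667·2.9667 - (1.7667)² = 19.92.
  S^{-1} = (1/det) · [[d, -b], [-b, a]] = [[0.1489, -0.0887],
 [-0.0887, 0.3899]].

Step 4 — quadratic form (x̄ - mu_0)^T · S^{-1} · (x̄ - mu_0):
  S^{-1} · (x̄ - mu_0) = (0.3163, -0.9187),
  (x̄ - mu_0)^T · [...] = (0.8333)·(0.3163) + (-2.1667)·(-0.9187) = 2.254.

Step 5 — scale by n: T² = 6 · 2.254 = 13.5241.

T² ≈ 13.5241


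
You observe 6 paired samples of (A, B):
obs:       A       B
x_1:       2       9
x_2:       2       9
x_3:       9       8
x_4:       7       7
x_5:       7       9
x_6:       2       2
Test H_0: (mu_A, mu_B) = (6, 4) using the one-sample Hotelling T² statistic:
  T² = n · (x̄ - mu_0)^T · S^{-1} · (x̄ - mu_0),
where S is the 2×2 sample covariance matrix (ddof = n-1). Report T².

Step 1 — sample mean vector:
  mean(A) = (2 + 2 + 9 + 7 + 7 + 2) / 6 = 29/6 = 4.8333
  mean(B) = (9 + 9 + 8 + 7 + 9 + 2) / 6 = 44/6 = 7.3333
  x̄ = (4.8333, 7.3333),  deviation x̄ - mu_0 = (4.8333, 7.3333) - (6, 4) = (-1.1667, 3.3333).

Step 2 — sample covariance matrix, S[i,j] = (1/(n-1)) · Σ_k (x_{k,i} - mean_i) · (x_{k,j} - mean_j), divisor n-1 = 5:
  S[A,A] = ((-2.8333)·(-2.8333) + (-2.8333)·(-2.8333) + (4.1667)·(4.1667) + (2.1667)·(2.1667) + (2.1667)·(2.1667) + (-2.8333)·(-2.8333)) / 5 = 50.8333/5 = 10.1667
  S[A,B] = ((-2.8333)·(1.6667) + (-2.8333)·(1.6667) + (4.1667)·(0.6667) + (2.1667)·(-0.3333) + (2.1667)·(1.6667) + (-2.8333)·(-5.3333)) / 5 = 11.3333/5 = 2.2667
  S[B,B] = ((1.6667)·(1.6667) + (1.6667)·(1.6667) + (0.6667)·(0.6667) + (-0.3333)·(-0.3333) + (1.6667)·(1.6667) + (-5.3333)·(-5.3333)) / 5 = 37.3333/5 = 7.4667
  S = [[10.1667, 2.2667],
 [2.2667, 7.4667]].

Step 3 — invert S. det(S) = 10.1667·7.4667 - (2.2667)² = 70.7733.
  S^{-1} = (1/det) · [[d, -b], [-b, a]] = [[0.1055, -0.032],
 [-0.032, 0.1437]].

Step 4 — quadratic form (x̄ - mu_0)^T · S^{-1} · (x̄ - mu_0):
  S^{-1} · (x̄ - mu_0) = (-0.2298, 0.5162),
  (x̄ - mu_0)^T · [...] = (-1.1667)·(-0.2298) + (3.3333)·(0.5162) = 1.9888.

Step 5 — scale by n: T² = 6 · 1.9888 = 11.9329.

T² ≈ 11.9329


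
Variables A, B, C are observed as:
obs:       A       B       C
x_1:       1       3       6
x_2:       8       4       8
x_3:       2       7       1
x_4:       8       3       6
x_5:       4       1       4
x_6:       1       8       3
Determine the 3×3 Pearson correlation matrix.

Step 1 — column means:
  mean(A) = (1 + 8 + 2 + 8 + 4 + 1) / 6 = 24/6 = 4
  mean(B) = (3 + 4 + 7 + 3 + 1 + 8) / 6 = 26/6 = 4.3333
  mean(C) = (6 + 8 + 1 + 6 + 4 + 3) / 6 = 28/6 = 4.6667

Step 2 — sample variances and covariances s[i,j] = (1/(n-1)) · Σ_k (x_{k,i} - mean_i) · (x_{k,j} - mean_j), with n-1 = 5:
  s[A,A] = ((-3)·(-3) + (4)·(4) + (-2)·(-2) + (4)·(4) + (0)·(0) + (-3)·(-3)) / 5 = 54/5 = 10.8
  s[A,B] = ((-3)·(-1.3333) + (4)·(-0.3333) + (-2)·(2.6667) + (4)·(-1.3333) + (0)·(-3.3333) + (-3)·(3.6667)) / 5 = -19/5 = -3.8
  s[A,C] = ((-3)·(1.3333) + (4)·(3.3333) + (-2)·(-3.6667) + (4)·(1.3333) + (0)·(-0.6667) + (-3)·(-1.6667)) / 5 = 27/5 = 5.4
  s[B,B] = ((-1.3333)·(-1.3333) + (-0.3333)·(-0.3333) + (2.6667)·(2.6667) + (-1.3333)·(-1.3333) + (-3.3333)·(-3.3333) + (3.6667)·(3.6667)) / 5 = 35.3333/5 = 7.0667
  s[B,C] = ((-1.3333)·(1.3333) + (-0.3333)·(3.3333) + (2.6667)·(-3.6667) + (-1.3333)·(1.3333) + (-3.3333)·(-0.6667) + (3.6667)·(-1.6667)) / 5 = -18.3333/5 = -3.6667
  s[C,C] = ((1.3333)·(1.3333) + (3.3333)·(3.3333) + (-3.6667)·(-3.6667) + (1.3333)·(1.3333) + (-0.6667)·(-0.6667) + (-1.6667)·(-1.6667)) / 5 = 31.3333/5 = 6.2667
  Sample standard deviations s_i = √(s[i,i]):
  s(A) = √(10.8) = 3.2863
  s(B) = √(7.0667) = 2.6583
  s(C) = √(6.2667) = 2.5033

Step 3 — r_{ij} = s_{ij} / (s_i · s_j):
  r[A,A] = 1 (diagonal).
  r[A,B] = -3.8 / (3.2863 · 2.6583) = -3.8 / 8.7361 = -0.435
  r[A,C] = 5.4 / (3.2863 · 2.5033) = 5.4 / 8.2268 = 0.6564
  r[B,B] = 1 (diagonal).
  r[B,C] = -3.6667 / (2.6583 · 2.5033) = -3.6667 / 6.6547 = -0.551
  r[C,C] = 1 (diagonal).

R is symmetric with unit diagonal. Assembling:

R = [[1, -0.435, 0.6564],
 [-0.435, 1, -0.551],
 [0.6564, -0.551, 1]]


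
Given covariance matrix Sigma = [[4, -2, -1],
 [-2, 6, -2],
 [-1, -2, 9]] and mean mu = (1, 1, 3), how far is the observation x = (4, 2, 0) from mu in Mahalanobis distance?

Step 1 — centre the observation: (x - mu) = (3, 1, -3).

Step 2 — invert Sigma (cofactor / det for 3×3, or solve directly):
  Sigma^{-1} = [[0.3333, 0.1333, 0.0667],
 [0.1333, 0.2333, 0.0667],
 [0.0667, 0.0667, 0.1333]].

Step 3 — form the quadratic (x - mu)^T · Sigma^{-1} · (x - mu):
  Sigma^{-1} · (x - mu) = (0.9333, 0.4333, -0.1333).
  (x - mu)^T · [Sigma^{-1} · (x - mu)] = (3)·(0.9333) + (1)·(0.4333) + (-3)·(-0.1333) = 3.6333.

Step 4 — take square root: d = √(3.6333) ≈ 1.9061.

d(x, mu) = √(3.6333) ≈ 1.9061


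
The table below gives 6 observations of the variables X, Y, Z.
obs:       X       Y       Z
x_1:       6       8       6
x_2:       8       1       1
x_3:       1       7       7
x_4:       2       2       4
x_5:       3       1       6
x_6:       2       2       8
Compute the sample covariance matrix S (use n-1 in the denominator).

Step 1 — column means:
  mean(X) = (6 + 8 + 1 + 2 + 3 + 2) / 6 = 22/6 = 3.6667
  mean(Y) = (8 + 1 + 7 + 2 + 1 + 2) / 6 = 21/6 = 3.5
  mean(Z) = (6 + 1 + 7 + 4 + 6 + 8) / 6 = 32/6 = 5.3333

Step 2 — sample covariance S[i,j] = (1/(n-1)) · Σ_k (x_{k,i} - mean_i) · (x_{k,j} - mean_j), with n-1 = 5.
  S[X,X] = ((2.3333)·(2.3333) + (4.3333)·(4.3333) + (-2.6667)·(-2.6667) + (-1.6667)·(-1.6667) + (-0.6667)·(-0.6667) + (-1.6667)·(-1.6667)) / 5 = 37.3333/5 = 7.4667
  S[X,Y] = ((2.3333)·(4.5) + (4.3333)·(-2.5) + (-2.6667)·(3.5) + (-1.6667)·(-1.5) + (-0.6667)·(-2.5) + (-1.6667)·(-1.5)) / 5 = -3/5 = -0.6
  S[X,Z] = ((2.3333)·(0.6667) + (4.3333)·(-4.3333) + (-2.6667)·(1.6667) + (-1.6667)·(-1.3333) + (-0.6667)·(0.6667) + (-1.6667)·(2.6667)) / 5 = -24.3333/5 = -4.8667
  S[Y,Y] = ((4.5)·(4.5) + (-2.5)·(-2.5) + (3.5)·(3.5) + (-1.5)·(-1.5) + (-2.5)·(-2.5) + (-1.5)·(-1.5)) / 5 = 49.5/5 = 9.9
  S[Y,Z] = ((4.5)·(0.6667) + (-2.5)·(-4.3333) + (3.5)·(1.6667) + (-1.5)·(-1.3333) + (-2.5)·(0.6667) + (-1.5)·(2.6667)) / 5 = 16/5 = 3.2
  S[Z,Z] = ((0.6667)·(0.6667) + (-4.3333)·(-4.3333) + (1.6667)·(1.6667) + (-1.3333)·(-1.3333) + (0.6667)·(0.6667) + (2.6667)·(2.6667)) / 5 = 31.3333/5 = 6.2667

S is symmetric (S[j,i] = S[i,j]). Assembling:

S = [[7.4667, -0.6, -4.8667],
 [-0.6, 9.9, 3.2],
 [-4.8667, 3.2, 6.2667]]


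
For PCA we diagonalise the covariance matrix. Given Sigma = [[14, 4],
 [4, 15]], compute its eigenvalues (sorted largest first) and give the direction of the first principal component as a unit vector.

Step 1 — characteristic polynomial of 2×2 Sigma:
  det(Sigma - λI) = λ² - trace · λ + det = 0.
  trace = 14 + 15 = 29, det = 14·15 - (4)² = 194.
Step 2 — discriminant:
  Δ = trace² - 4·det = 841 - 776 = 65.
Step 3 — eigenvalues:
  λ = (trace ± √Δ)/2 = (29 ± 8.0623)/2,
  λ_1 = 18.5311,  λ_2 = 10.4689.

Step 4 — unit eigenvector for λ_1: solve (Sigma - λ_1 I)v = 0. First row:
  (14 - 18.5311)·v_x + (4)·v_y = 0, i.e. (-4.5311)·v_x + (4)·v_y = 0,
  so v ∝ (b, λ_1 - a) = (4, 4.5311) = u.
  ||u|| = √((4)² + (4.5311)²) = √(36.5311) ≈ 6.0441,
  v_1 = u/||u|| ≈ (0.6618, 0.7497) (||v_1|| = 1).

λ_1 = 18.5311,  λ_2 = 10.4689;  v_1 ≈ (0.6618, 0.7497)


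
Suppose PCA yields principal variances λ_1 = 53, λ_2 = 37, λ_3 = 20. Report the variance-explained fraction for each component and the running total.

Step 1 — total variance = trace(Sigma) = Σ λ_i = 53 + 37 + 20 = 110.

Step 2 — fraction explained by component i = λ_i / Σ λ:
  PC1: 53/110 = 0.4818
  PC2: 37/110 = 0.3364
  PC3: 20/110 = 0.1818

Step 3 — cumulative fraction after k components = (λ_1 + ... + λ_k) / Σ λ:
  k = 1: 53/110 = 0.4818
  k = 2: (53 + 37)/110 = 90/110 = 0.8182
  k = 3: (53 + 37 + 20)/110 = 110/110 = 1

Summary (fraction, with percent):

explained: PC1 0.4818 (48.18%), PC2 0.3364 (33.64%), PC3 0.1818 (18.18%);  cumulative: 0.4818, 0.8182, 1


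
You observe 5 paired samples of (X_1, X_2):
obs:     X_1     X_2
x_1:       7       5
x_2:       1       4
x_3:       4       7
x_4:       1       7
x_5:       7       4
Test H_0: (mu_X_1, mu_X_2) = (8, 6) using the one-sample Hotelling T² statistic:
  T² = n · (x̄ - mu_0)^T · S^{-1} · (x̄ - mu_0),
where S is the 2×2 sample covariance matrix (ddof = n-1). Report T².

Step 1 — sample mean vector:
  mean(X_1) = (7 + 1 + 4 + 1 + 7) / 5 = 20/5 = 4
  mean(X_2) = (5 + 4 + 7 + 7 + 4) / 5 = 27/5 = 5.4
  x̄ = (4, 5.4),  deviation x̄ - mu_0 = (4, 5.4) - (8, 6) = (-4, -0.6).

Step 2 — sample covariance matrix, S[i,j] = (1/(n-1)) · Σ_k (x_{k,i} - mean_i) · (x_{k,j} - mean_j), divisor n-1 = 4:
  S[X_1,X_1] = ((3)·(3) + (-3)·(-3) + (0)·(0) + (-3)·(-3) + (3)·(3)) / 4 = 36/4 = 9
  S[X_1,X_2] = ((3)·(-0.4) + (-3)·(-1.4) + (0)·(1.6) + (-3)·(1.6) + (3)·(-1.4)) / 4 = -6/4 = -1.5
  S[X_2,X_2] = ((-0.4)·(-0.4) + (-1.4)·(-1.4) + (1.6)·(1.6) + (1.6)·(1.6) + (-1.4)·(-1.4)) / 4 = 9.2/4 = 2.3
  S = [[9, -1.5],
 [-1.5, 2.3]].

Step 3 — invert S. det(S) = 9·2.3 - (-1.5)² = 18.45.
  S^{-1} = (1/det) · [[d, -b], [-b, a]] = [[0.1247, 0.0813],
 [0.0813, 0.4878]].

Step 4 — quadratic form (x̄ - mu_0)^T · S^{-1} · (x̄ - mu_0):
  S^{-1} · (x̄ - mu_0) = (-0.5474, -0.6179),
  (x̄ - mu_0)^T · [...] = (-4)·(-0.5474) + (-0.6)·(-0.6179) = 2.5604.

Step 5 — scale by n: T² = 5 · 2.5604 = 12.8022.

T² ≈ 12.8022


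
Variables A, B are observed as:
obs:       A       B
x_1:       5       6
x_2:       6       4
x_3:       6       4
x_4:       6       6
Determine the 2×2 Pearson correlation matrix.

Step 1 — column means:
  mean(A) = (5 + 6 + 6 + 6) / 4 = 23/4 = 5.75
  mean(B) = (6 + 4 + 4 + 6) / 4 = 20/4 = 5

Step 2 — sample variances and covariances s[i,j] = (1/(n-1)) · Σ_k (x_{k,i} - mean_i) · (x_{k,j} - mean_j), with n-1 = 3:
  s[A,A] = ((-0.75)·(-0.75) + (0.25)·(0.25) + (0.25)·(0.25) + (0.25)·(0.25)) / 3 = 0.75/3 = 0.25
  s[A,B] = ((-0.75)·(1) + (0.25)·(-1) + (0.25)·(-1) + (0.25)·(1)) / 3 = -1/3 = -0.3333
  s[B,B] = ((1)·(1) + (-1)·(-1) + (-1)·(-1) + (1)·(1)) / 3 = 4/3 = 1.3333
  Sample standard deviations s_i = √(s[i,i]):
  s(A) = √(0.25) = 0.5
  s(B) = √(1.3333) = 1.1547

Step 3 — r_{ij} = s_{ij} / (s_i · s_j):
  r[A,A] = 1 (diagonal).
  r[A,B] = -0.3333 / (0.5 · 1.1547) = -0.3333 / 0.5774 = -0.5774
  r[B,B] = 1 (diagonal).

R is symmetric with unit diagonal. Assembling:

R = [[1, -0.5774],
 [-0.5774, 1]]


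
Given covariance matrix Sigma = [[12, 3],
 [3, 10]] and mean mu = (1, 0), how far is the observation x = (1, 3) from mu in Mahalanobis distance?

Step 1 — centre the observation: (x - mu) = (0, 3).

Step 2 — invert Sigma. det(Sigma) = 12·10 - (3)² = 111.
  Sigma^{-1} = (1/det) · [[d, -b], [-b, a]] = [[0.0901, -0.027],
 [-0.027, 0.1081]].

Step 3 — form the quadratic (x - mu)^T · Sigma^{-1} · (x - mu):
  Sigma^{-1} · (x - mu) = (-0.0811, 0.3243).
  (x - mu)^T · [Sigma^{-1} · (x - mu)] = (0)·(-0.0811) + (3)·(0.3243) = 0.973.

Step 4 — take square root: d = √(0.973) ≈ 0.9864.

d(x, mu) = √(0.973) ≈ 0.9864


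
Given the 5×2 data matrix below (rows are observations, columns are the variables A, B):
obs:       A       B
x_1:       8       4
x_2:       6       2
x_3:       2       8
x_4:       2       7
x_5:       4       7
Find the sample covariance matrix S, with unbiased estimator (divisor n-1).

Step 1 — column means:
  mean(A) = (8 + 6 + 2 + 2 + 4) / 5 = 22/5 = 4.4
  mean(B) = (4 + 2 + 8 + 7 + 7) / 5 = 28/5 = 5.6

Step 2 — sample covariance S[i,j] = (1/(n-1)) · Σ_k (x_{k,i} - mean_i) · (x_{k,j} - mean_j), with n-1 = 4.
  S[A,A] = ((3.6)·(3.6) + (1.6)·(1.6) + (-2.4)·(-2.4) + (-2.4)·(-2.4) + (-0.4)·(-0.4)) / 4 = 27.2/4 = 6.8
  S[A,B] = ((3.6)·(-1.6) + (1.6)·(-3.6) + (-2.4)·(2.4) + (-2.4)·(1.4) + (-0.4)·(1.4)) / 4 = -21.2/4 = -5.3
  S[B,B] = ((-1.6)·(-1.6) + (-3.6)·(-3.6) + (2.4)·(2.4) + (1.4)·(1.4) + (1.4)·(1.4)) / 4 = 25.2/4 = 6.3

S is symmetric (S[j,i] = S[i,j]). Assembling:

S = [[6.8, -5.3],
 [-5.3, 6.3]]


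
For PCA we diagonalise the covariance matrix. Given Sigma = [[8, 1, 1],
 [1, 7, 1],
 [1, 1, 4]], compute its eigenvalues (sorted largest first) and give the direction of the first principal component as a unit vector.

Step 1 — characteristic polynomial p(λ) = det(λI - Sigma) = λ³ - tr·λ² + c_1·λ - det, where tr = trace, c_1 = sum of the principal 2×2 minors, det = det(Sigma):
  tr = 8 + 7 + 4 = 19,
  c_1 = (8·7 - (1)²) + (8·4 - (1)²) + (7·4 - (1)²) = 55 + 31 + 27 = 113,
  det = 8·(7·4 - (1)²) - (1)·((1)·4 - (1)·(1)) + (1)·((1)·(1) - 7·(1)) = 8·(27) - (1)·(3) + (1)·(-6) = 207.
  So p(λ) = λ³ - 19λ² + 113λ - 207.
Step 2 — look for an integer root (rational root theorem: any rational root is an integer divisor of 207). Testing λ = 9:
  p(9) = 729 - 1539 + 1017 - 207 = 0  ✓
  Dividing out (λ - 9): p(λ) = (λ - 9)(λ² - 10λ + 23).
Step 3 — remaining eigenvalues from the quadratic λ² - 10λ + 23 = 0:
  Δ = 10² - 4·23 = 100 - 92 = 8,  λ = (10 ± √8)/2 = (10 ± 2.8284)/2 ≈ 6.4142 or 3.5858.
  Sorted: λ_1 = 9,  λ_2 = 6.4142,  λ_3 = 3.5858  (check: sum = 19 = tr ✓).

Step 4 — unit eigenvector for λ_1 = 9: v spans the null space of (Sigma - λ_1 I), whose rows are
  r_1 = (-1, 1, 1),  r_2 = (1, -2, 1),  r_3 = (1, 1, -5).
  v is orthogonal to every row, so take v ∝ r_1 × r_2 = ((1)·(1) - (1)·(-2), (1)·(1) - (-1)·(1), (-1)·(-2) - (1)·(1)) = (3, 2, 1).
  Let u = (3, 2, 1).
  ||u|| = √((3)² + (2)² + (1)²) = √(14) ≈ 3.7417,  v_1 = u/||u|| ≈ (0.8018, 0.5345, 0.2673) (||v_1|| = 1).

λ_1 = 9,  λ_2 = 6.4142,  λ_3 = 3.5858;  v_1 ≈ (0.8018, 0.5345, 0.2673)


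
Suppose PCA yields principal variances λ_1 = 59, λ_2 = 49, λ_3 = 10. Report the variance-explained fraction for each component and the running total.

Step 1 — total variance = trace(Sigma) = Σ λ_i = 59 + 49 + 10 = 118.

Step 2 — fraction explained by component i = λ_i / Σ λ:
  PC1: 59/118 = 0.5
  PC2: 49/118 = 0.4153
  PC3: 10/118 = 0.0847

Step 3 — cumulative fraction after k components = (λ_1 + ... + λ_k) / Σ λ:
  k = 1: 59/118 = 0.5
  k = 2: (59 + 49)/118 = 108/118 = 0.9153
  k = 3: (59 + 49 + 10)/118 = 118/118 = 1

Summary (fraction, with percent):

explained: PC1 0.5 (50%), PC2 0.4153 (41.53%), PC3 0.0847 (8.47%);  cumulative: 0.5, 0.9153, 1


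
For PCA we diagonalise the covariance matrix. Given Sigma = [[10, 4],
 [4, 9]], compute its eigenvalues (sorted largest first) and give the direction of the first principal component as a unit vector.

Step 1 — characteristic polynomial of 2×2 Sigma:
  det(Sigma - λI) = λ² - trace · λ + det = 0.
  trace = 10 + 9 = 19, det = 10·9 - (4)² = 74.
Step 2 — discriminant:
  Δ = trace² - 4·det = 361 - 296 = 65.
Step 3 — eigenvalues:
  λ = (trace ± √Δ)/2 = (19 ± 8.0623)/2,
  λ_1 = 13.5311,  λ_2 = 5.4689.

Step 4 — unit eigenvector for λ_1: solve (Sigma - λ_1 I)v = 0. First row:
  (10 - 13.5311)·v_x + (4)·v_y = 0, i.e. (-3.5311)·v_x + (4)·v_y = 0,
  so v ∝ (b, λ_1 - a) = (4, 3.5311) = u.
  ||u|| = √((4)² + (3.5311)²) = √(28.4689) ≈ 5.3356,
  v_1 = u/||u|| ≈ (0.7497, 0.6618) (||v_1|| = 1).

λ_1 = 13.5311,  λ_2 = 5.4689;  v_1 ≈ (0.7497, 0.6618)


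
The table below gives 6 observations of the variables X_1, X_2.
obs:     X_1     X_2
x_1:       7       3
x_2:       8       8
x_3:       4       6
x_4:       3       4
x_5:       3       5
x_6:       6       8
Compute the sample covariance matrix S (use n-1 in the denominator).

Step 1 — column means:
  mean(X_1) = (7 + 8 + 4 + 3 + 3 + 6) / 6 = 31/6 = 5.1667
  mean(X_2) = (3 + 8 + 6 + 4 + 5 + 8) / 6 = 34/6 = 5.6667

Step 2 — sample covariance S[i,j] = (1/(n-1)) · Σ_k (x_{k,i} - mean_i) · (x_{k,j} - mean_j), with n-1 = 5.
  S[X_1,X_1] = ((1.8333)·(1.8333) + (2.8333)·(2.8333) + (-1.1667)·(-1.1667) + (-2.1667)·(-2.1667) + (-2.1667)·(-2.1667) + (0.8333)·(0.8333)) / 5 = 22.8333/5 = 4.5667
  S[X_1,X_2] = ((1.8333)·(-2.6667) + (2.8333)·(2.3333) + (-1.1667)·(0.3333) + (-2.1667)·(-1.6667) + (-2.1667)·(-0.6667) + (0.8333)·(2.3333)) / 5 = 8.3333/5 = 1.6667
  S[X_2,X_2] = ((-2.6667)·(-2.6667) + (2.3333)·(2.3333) + (0.3333)·(0.3333) + (-1.6667)·(-1.6667) + (-0.6667)·(-0.6667) + (2.3333)·(2.3333)) / 5 = 21.3333/5 = 4.2667

S is symmetric (S[j,i] = S[i,j]). Assembling:

S = [[4.5667, 1.6667],
 [1.6667, 4.2667]]


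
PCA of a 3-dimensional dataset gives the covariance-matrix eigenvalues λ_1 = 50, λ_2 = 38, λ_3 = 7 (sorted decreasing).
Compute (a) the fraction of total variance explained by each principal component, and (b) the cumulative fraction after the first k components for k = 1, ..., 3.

Step 1 — total variance = trace(Sigma) = Σ λ_i = 50 + 38 + 7 = 95.

Step 2 — fraction explained by component i = λ_i / Σ λ:
  PC1: 50/95 = 0.5263
  PC2: 38/95 = 0.4
  PC3: 7/95 = 0.0737

Step 3 — cumulative fraction after k components = (λ_1 + ... + λ_k) / Σ λ:
  k = 1: 50/95 = 0.5263
  k = 2: (50 + 38)/95 = 88/95 = 0.9263
  k = 3: (50 + 38 + 7)/95 = 95/95 = 1

Summary (fraction, with percent):

explained: PC1 0.5263 (52.63%), PC2 0.4 (40%), PC3 0.0737 (7.37%);  cumulative: 0.5263, 0.9263, 1


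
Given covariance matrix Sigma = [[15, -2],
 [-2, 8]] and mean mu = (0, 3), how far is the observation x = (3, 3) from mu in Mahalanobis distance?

Step 1 — centre the observation: (x - mu) = (3, 0).

Step 2 — invert Sigma. det(Sigma) = 15·8 - (-2)² = 116.
  Sigma^{-1} = (1/det) · [[d, -b], [-b, a]] = [[0.069, 0.0172],
 [0.0172, 0.1293]].

Step 3 — form the quadratic (x - mu)^T · Sigma^{-1} · (x - mu):
  Sigma^{-1} · (x - mu) = (0.2069, 0.0517).
  (x - mu)^T · [Sigma^{-1} · (x - mu)] = (3)·(0.2069) + (0)·(0.0517) = 0.6207.

Step 4 — take square root: d = √(0.6207) ≈ 0.7878.

d(x, mu) = √(0.6207) ≈ 0.7878


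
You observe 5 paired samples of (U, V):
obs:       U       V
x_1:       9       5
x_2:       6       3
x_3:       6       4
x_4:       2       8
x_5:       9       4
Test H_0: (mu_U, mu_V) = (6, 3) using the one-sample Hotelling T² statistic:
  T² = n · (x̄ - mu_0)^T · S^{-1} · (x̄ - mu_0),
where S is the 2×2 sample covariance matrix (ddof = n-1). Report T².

Step 1 — sample mean vector:
  mean(U) = (9 + 6 + 6 + 2 + 9) / 5 = 32/5 = 6.4
  mean(V) = (5 + 3 + 4 + 8 + 4) / 5 = 24/5 = 4.8
  x̄ = (6.4, 4.8),  deviation x̄ - mu_0 = (6.4, 4.8) - (6, 3) = (0.4, 1.8).

Step 2 — sample covariance matrix, S[i,j] = (1/(n-1)) · Σ_k (x_{k,i} - mean_i) · (x_{k,j} - mean_j), divisor n-1 = 4:
  S[U,U] = ((2.6)·(2.6) + (-0.4)·(-0.4) + (-0.4)·(-0.4) + (-4.4)·(-4.4) + (2.6)·(2.6)) / 4 = 33.2/4 = 8.3
  S[U,V] = ((2.6)·(0.2) + (-0.4)·(-1.8) + (-0.4)·(-0.8) + (-4.4)·(3.2) + (2.6)·(-0.8)) / 4 = -14.6/4 = -3.65
  S[V,V] = ((0.2)·(0.2) + (-1.8)·(-1.8) + (-0.8)·(-0.8) + (3.2)·(3.2) + (-0.8)·(-0.8)) / 4 = 14.8/4 = 3.7
  S = [[8.3, -3.65],
 [-3.65, 3.7]].

Step 3 — invert S. det(S) = 8.3·3.7 - (-3.65)² = 17.3875.
  S^{-1} = (1/det) · [[d, -b], [-b, a]] = [[0.2128, 0.2099],
 [0.2099, 0.4774]].

Step 4 — quadratic form (x̄ - mu_0)^T · S^{-1} · (x̄ - mu_0):
  S^{-1} · (x̄ - mu_0) = (0.463, 0.9432),
  (x̄ - mu_0)^T · [...] = (0.4)·(0.463) + (1.8)·(0.9432) = 1.883.

Step 5 — scale by n: T² = 5 · 1.883 = 9.4148.

T² ≈ 9.4148


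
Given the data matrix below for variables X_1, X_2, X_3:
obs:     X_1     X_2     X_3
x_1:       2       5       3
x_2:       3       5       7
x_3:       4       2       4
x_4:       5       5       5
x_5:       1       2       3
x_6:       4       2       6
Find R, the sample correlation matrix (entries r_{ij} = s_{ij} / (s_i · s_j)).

Step 1 — column means:
  mean(X_1) = (2 + 3 + 4 + 5 + 1 + 4) / 6 = 19/6 = 3.1667
  mean(X_2) = (5 + 5 + 2 + 5 + 2 + 2) / 6 = 21/6 = 3.5
  mean(X_3) = (3 + 7 + 4 + 5 + 3 + 6) / 6 = 28/6 = 4.6667

Step 2 — sample variances and covariances s[i,j] = (1/(n-1)) · Σ_k (x_{k,i} - mean_i) · (x_{k,j} - mean_j), with n-1 = 5:
  s[X_1,X_1] = ((-1.1667)·(-1.1667) + (-0.1667)·(-0.1667) + (0.8333)·(0.8333) + (1.8333)·(1.8333) + (-2.1667)·(-2.1667) + (0.8333)·(0.8333)) / 5 = 10.8333/5 = 2.1667
  s[X_1,X_2] = ((-1.1667)·(1.5) + (-0.1667)·(1.5) + (0.8333)·(-1.5) + (1.8333)·(1.5) + (-2.1667)·(-1.5) + (0.8333)·(-1.5)) / 5 = 1.5/5 = 0.3
  s[X_1,X_3] = ((-1.1667)·(-1.6667) + (-0.1667)·(2.3333) + (0.8333)·(-0.6667) + (1.8333)·(0.3333) + (-2.1667)·(-1.6667) + (0.8333)·(1.3333)) / 5 = 6.3333/5 = 1.2667
  s[X_2,X_2] = ((1.5)·(1.5) + (1.5)·(1.5) + (-1.5)·(-1.5) + (1.5)·(1.5) + (-1.5)·(-1.5) + (-1.5)·(-1.5)) / 5 = 13.5/5 = 2.7
  s[X_2,X_3] = ((1.5)·(-1.6667) + (1.5)·(2.3333) + (-1.5)·(-0.6667) + (1.5)·(0.3333) + (-1.5)·(-1.6667) + (-1.5)·(1.3333)) / 5 = 3/5 = 0.6
  s[X_3,X_3] = ((-1.6667)·(-1.6667) + (2.3333)·(2.3333) + (-0.6667)·(-0.6667) + (0.3333)·(0.3333) + (-1.6667)·(-1.6667) + (1.3333)·(1.3333)) / 5 = 13.3333/5 = 2.6667
  Sample standard deviations s_i = √(s[i,i]):
  s(X_1) = √(2.1667) = 1.472
  s(X_2) = √(2.7) = 1.6432
  s(X_3) = √(2.6667) = 1.633

Step 3 — r_{ij} = s_{ij} / (s_i · s_j):
  r[X_1,X_1] = 1 (diagonal).
  r[X_1,X_2] = 0.3 / (1.472 · 1.6432) = 0.3 / 2.4187 = 0.124
  r[X_1,X_3] = 1.2667 / (1.472 · 1.633) = 1.2667 / 2.4037 = 0.527
  r[X_2,X_2] = 1 (diagonal).
  r[X_2,X_3] = 0.6 / (1.6432 · 1.633) = 0.6 / 2.6833 = 0.2236
  r[X_3,X_3] = 1 (diagonal).

R is symmetric with unit diagonal. Assembling:

R = [[1, 0.124, 0.527],
 [0.124, 1, 0.2236],
 [0.527, 0.2236, 1]]


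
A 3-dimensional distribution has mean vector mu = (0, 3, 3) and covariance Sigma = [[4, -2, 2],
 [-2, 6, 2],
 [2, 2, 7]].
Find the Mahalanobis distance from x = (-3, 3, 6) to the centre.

Step 1 — centre the observation: (x - mu) = (-3, 0, 3).

Step 2 — invert Sigma (cofactor / det for 3×3, or solve directly):
  Sigma^{-1} = [[0.4524, 0.2143, -0.1905],
 [0.2143, 0.2857, -0.1429],
 [-0.1905, -0.1429, 0.2381]].

Step 3 — form the quadratic (x - mu)^T · Sigma^{-1} · (x - mu):
  Sigma^{-1} · (x - mu) = (-1.9286, -1.0714, 1.2857).
  (x - mu)^T · [Sigma^{-1} · (x - mu)] = (-3)·(-1.9286) + (0)·(-1.0714) + (3)·(1.2857) = 9.6429.

Step 4 — take square root: d = √(9.6429) ≈ 3.1053.

d(x, mu) = √(9.6429) ≈ 3.1053


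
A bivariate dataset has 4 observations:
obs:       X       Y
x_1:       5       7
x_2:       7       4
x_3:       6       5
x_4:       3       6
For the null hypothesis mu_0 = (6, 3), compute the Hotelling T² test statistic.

Step 1 — sample mean vector:
  mean(X) = (5 + 7 + 6 + 3) / 4 = 21/4 = 5.25
  mean(Y) = (7 + 4 + 5 + 6) / 4 = 22/4 = 5.5
  x̄ = (5.25, 5.5),  deviation x̄ - mu_0 = (5.25, 5.5) - (6, 3) = (-0.75, 2.5).

Step 2 — sample covariance matrix, S[i,j] = (1/(n-1)) · Σ_k (x_{k,i} - mean_i) · (x_{k,j} - mean_j), divisor n-1 = 3:
  S[X,X] = ((-0.25)·(-0.25) + (1.75)·(1.75) + (0.75)·(0.75) + (-2.25)·(-2.25)) / 3 = 8.75/3 = 2.9167
  S[X,Y] = ((-0.25)·(1.5) + (1.75)·(-1.5) + (0.75)·(-0.5) + (-2.25)·(0.5)) / 3 = -4.5/3 = -1.5
  S[Y,Y] = ((1.5)·(1.5) + (-1.5)·(-1.5) + (-0.5)·(-0.5) + (0.5)·(0.5)) / 3 = 5/3 = 1.6667
  S = [[2.9167, -1.5],
 [-1.5, 1.6667]].

Step 3 — invert S. det(S) = 2.9167·1.6667 - (-1.5)² = 2.6111.
  S^{-1} = (1/det) · [[d, -b], [-b, a]] = [[0.6383, 0.5745],
 [0.5745, 1.117]].

Step 4 — quadratic form (x̄ - mu_0)^T · S^{-1} · (x̄ - mu_0):
  S^{-1} · (x̄ - mu_0) = (0.9574, 2.3617),
  (x̄ - mu_0)^T · [...] = (-0.75)·(0.9574) + (2.5)·(2.3617) = 5.1862.

Step 5 — scale by n: T² = 4 · 5.1862 = 20.7447.

T² ≈ 20.7447


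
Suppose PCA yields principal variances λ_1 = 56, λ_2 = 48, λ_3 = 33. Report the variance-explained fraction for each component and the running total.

Step 1 — total variance = trace(Sigma) = Σ λ_i = 56 + 48 + 33 = 137.

Step 2 — fraction explained by component i = λ_i / Σ λ:
  PC1: 56/137 = 0.4088
  PC2: 48/137 = 0.3504
  PC3: 33/137 = 0.2409

Step 3 — cumulative fraction after k components = (λ_1 + ... + λ_k) / Σ λ:
  k = 1: 56/137 = 0.4088
  k = 2: (56 + 48)/137 = 104/137 = 0.7591
  k = 3: (56 + 48 + 33)/137 = 137/137 = 1

Summary (fraction, with percent):

explained: PC1 0.4088 (40.88%), PC2 0.3504 (35.04%), PC3 0.2409 (24.09%);  cumulative: 0.4088, 0.7591, 1


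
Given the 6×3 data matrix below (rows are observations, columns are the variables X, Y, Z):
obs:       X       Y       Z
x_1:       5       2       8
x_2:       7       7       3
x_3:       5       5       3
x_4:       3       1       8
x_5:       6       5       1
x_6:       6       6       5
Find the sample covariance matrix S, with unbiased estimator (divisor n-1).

Step 1 — column means:
  mean(X) = (5 + 7 + 5 + 3 + 6 + 6) / 6 = 32/6 = 5.3333
  mean(Y) = (2 + 7 + 5 + 1 + 5 + 6) / 6 = 26/6 = 4.3333
  mean(Z) = (8 + 3 + 3 + 8 + 1 + 5) / 6 = 28/6 = 4.6667

Step 2 — sample covariance S[i,j] = (1/(n-1)) · Σ_k (x_{k,i} - mean_i) · (x_{k,j} - mean_j), with n-1 = 5.
  S[X,X] = ((-0.3333)·(-0.3333) + (1.6667)·(1.6667) + (-0.3333)·(-0.3333) + (-2.3333)·(-2.3333) + (0.6667)·(0.6667) + (0.6667)·(0.6667)) / 5 = 9.3333/5 = 1.8667
  S[X,Y] = ((-0.3333)·(-2.3333) + (1.6667)·(2.6667) + (-0.3333)·(0.6667) + (-2.3333)·(-3.3333) + (0.6667)·(0.6667) + (0.6667)·(1.6667)) / 5 = 14.3333/5 = 2.8667
  S[X,Z] = ((-0.3333)·(3.3333) + (1.6667)·(-1.6667) + (-0.3333)·(-1.6667) + (-2.3333)·(3.3333) + (0.6667)·(-3.6667) + (0.6667)·(0.3333)) / 5 = -13.3333/5 = -2.6667
  S[Y,Y] = ((-2.3333)·(-2.3333) + (2.6667)·(2.6667) + (0.6667)·(0.6667) + (-3.3333)·(-3.3333) + (0.6667)·(0.6667) + (1.6667)·(1.6667)) / 5 = 27.3333/5 = 5.4667
  S[Y,Z] = ((-2.3333)·(3.3333) + (2.6667)·(-1.6667) + (0.6667)·(-1.6667) + (-3.3333)·(3.3333) + (0.6667)·(-3.6667) + (1.6667)·(0.3333)) / 5 = -26.3333/5 = -5.2667
  S[Z,Z] = ((3.3333)·(3.3333) + (-1.6667)·(-1.6667) + (-1.6667)·(-1.6667) + (3.3333)·(3.3333) + (-3.6667)·(-3.6667) + (0.3333)·(0.3333)) / 5 = 41.3333/5 = 8.2667

S is symmetric (S[j,i] = S[i,j]). Assembling:

S = [[1.8667, 2.8667, -2.6667],
 [2.8667, 5.4667, -5.2667],
 [-2.6667, -5.2667, 8.2667]]


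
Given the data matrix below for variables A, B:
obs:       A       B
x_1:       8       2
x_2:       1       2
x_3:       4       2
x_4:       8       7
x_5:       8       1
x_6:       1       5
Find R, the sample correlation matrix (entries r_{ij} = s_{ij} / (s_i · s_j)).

Step 1 — column means:
  mean(A) = (8 + 1 + 4 + 8 + 8 + 1) / 6 = 30/6 = 5
  mean(B) = (2 + 2 + 2 + 7 + 1 + 5) / 6 = 19/6 = 3.1667

Step 2 — sample variances and covariances s[i,j] = (1/(n-1)) · Σ_k (x_{k,i} - mean_i) · (x_{k,j} - mean_j), with n-1 = 5:
  s[A,A] = ((3)·(3) + (-4)·(-4) + (-1)·(-1) + (3)·(3) + (3)·(3) + (-4)·(-4)) / 5 = 60/5 = 12
  s[A,B] = ((3)·(-1.1667) + (-4)·(-1.1667) + (-1)·(-1.1667) + (3)·(3.8333) + (3)·(-2.1667) + (-4)·(1.8333)) / 5 = 0/5 = 0
  s[B,B] = ((-1.1667)·(-1.1667) + (-1.1667)·(-1.1667) + (-1.1667)·(-1.1667) + (3.8333)·(3.8333) + (-2.1667)·(-2.1667) + (1.8333)·(1.8333)) / 5 = 26.8333/5 = 5.3667
  Sample standard deviations s_i = √(s[i,i]):
  s(A) = √(12) = 3.4641
  s(B) = √(5.3667) = 2.3166

Step 3 — r_{ij} = s_{ij} / (s_i · s_j):
  r[A,A] = 1 (diagonal).
  r[A,B] = 0 / (3.4641 · 2.3166) = 0 / 8.025 = 0
  r[B,B] = 1 (diagonal).

R is symmetric with unit diagonal. Assembling:

R = [[1, 0],
 [0, 1]]


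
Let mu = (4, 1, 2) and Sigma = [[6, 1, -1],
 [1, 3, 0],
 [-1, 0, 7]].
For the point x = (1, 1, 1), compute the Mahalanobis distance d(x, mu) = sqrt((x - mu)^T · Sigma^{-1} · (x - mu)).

Step 1 — centre the observation: (x - mu) = (-3, 0, -1).

Step 2 — invert Sigma (cofactor / det for 3×3, or solve directly):
  Sigma^{-1} = [[0.181, -0.0603, 0.0259],
 [-0.0603, 0.3534, -0.0086],
 [0.0259, -0.0086, 0.1466]].

Step 3 — form the quadratic (x - mu)^T · Sigma^{-1} · (x - mu):
  Sigma^{-1} · (x - mu) = (-0.569, 0.1897, -0.2241).
  (x - mu)^T · [Sigma^{-1} · (x - mu)] = (-3)·(-0.569) + (0)·(0.1897) + (-1)·(-0.2241) = 1.931.

Step 4 — take square root: d = √(1.931) ≈ 1.3896.

d(x, mu) = √(1.931) ≈ 1.3896


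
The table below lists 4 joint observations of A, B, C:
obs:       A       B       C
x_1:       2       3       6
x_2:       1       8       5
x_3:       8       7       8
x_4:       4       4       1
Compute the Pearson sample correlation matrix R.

Step 1 — column means:
  mean(A) = (2 + 1 + 8 + 4) / 4 = 15/4 = 3.75
  mean(B) = (3 + 8 + 7 + 4) / 4 = 22/4 = 5.5
  mean(C) = (6 + 5 + 8 + 1) / 4 = 20/4 = 5

Step 2 — sample variances and covariances s[i,j] = (1/(n-1)) · Σ_k (x_{k,i} - mean_i) · (x_{k,j} - mean_j), with n-1 = 3:
  s[A,A] = ((-1.75)·(-1.75) + (-2.75)·(-2.75) + (4.25)·(4.25) + (0.25)·(0.25)) / 3 = 28.75/3 = 9.5833
  s[A,B] = ((-1.75)·(-2.5) + (-2.75)·(2.5) + (4.25)·(1.5) + (0.25)·(-1.5)) / 3 = 3.5/3 = 1.1667
  s[A,C] = ((-1.75)·(1) + (-2.75)·(0) + (4.25)·(3) + (0.25)·(-4)) / 3 = 10/3 = 3.3333
  s[B,B] = ((-2.5)·(-2.5) + (2.5)·(2.5) + (1.5)·(1.5) + (-1.5)·(-1.5)) / 3 = 17/3 = 5.6667
  s[B,C] = ((-2.5)·(1) + (2.5)·(0) + (1.5)·(3) + (-1.5)·(-4)) / 3 = 8/3 = 2.6667
  s[C,C] = ((1)·(1) + (0)·(0) + (3)·(3) + (-4)·(-4)) / 3 = 26/3 = 8.6667
  Sample standard deviations s_i = √(s[i,i]):
  s(A) = √(9.5833) = 3.0957
  s(B) = √(5.6667) = 2.3805
  s(C) = √(8.6667) = 2.9439

Step 3 — r_{ij} = s_{ij} / (s_i · s_j):
  r[A,A] = 1 (diagonal).
  r[A,B] = 1.1667 / (3.0957 · 2.3805) = 1.1667 / 7.3692 = 0.1583
  r[A,C] = 3.3333 / (3.0957 · 2.9439) = 3.3333 / 9.1135 = 0.3658
  r[B,B] = 1 (diagonal).
  r[B,C] = 2.6667 / (2.3805 · 2.9439) = 2.6667 / 7.0079 = 0.3805
  r[C,C] = 1 (diagonal).

R is symmetric with unit diagonal. Assembling:

R = [[1, 0.1583, 0.3658],
 [0.1583, 1, 0.3805],
 [0.3658, 0.3805, 1]]


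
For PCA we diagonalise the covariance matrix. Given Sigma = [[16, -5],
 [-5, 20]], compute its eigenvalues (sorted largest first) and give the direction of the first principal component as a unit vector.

Step 1 — characteristic polynomial of 2×2 Sigma:
  det(Sigma - λI) = λ² - trace · λ + det = 0.
  trace = 16 + 20 = 36, det = 16·20 - (-5)² = 295.
Step 2 — discriminant:
  Δ = trace² - 4·det = 1296 - 1180 = 116.
Step 3 — eigenvalues:
  λ = (trace ± √Δ)/2 = (36 ± 10.7703)/2,
  λ_1 = 23.3852,  λ_2 = 12.6148.

Step 4 — unit eigenvector for λ_1: solve (Sigma - λ_1 I)v = 0. First row:
  (16 - 23.3852)·v_x + (-5)·v_y = 0, i.e. (-7.3852)·v_x + (-5)·v_y = 0,
  so v ∝ (b, λ_1 - a) = (-5, 7.3852); multiply by -1 so the first entry is positive: u = (5, -7.3852).
  ||u|| = √((5)² + (-7.3852)²) = √(79.5407) ≈ 8.9186,
  v_1 = u/||u|| ≈ (0.5606, -0.8281) (||v_1|| = 1).

λ_1 = 23.3852,  λ_2 = 12.6148;  v_1 ≈ (0.5606, -0.8281)


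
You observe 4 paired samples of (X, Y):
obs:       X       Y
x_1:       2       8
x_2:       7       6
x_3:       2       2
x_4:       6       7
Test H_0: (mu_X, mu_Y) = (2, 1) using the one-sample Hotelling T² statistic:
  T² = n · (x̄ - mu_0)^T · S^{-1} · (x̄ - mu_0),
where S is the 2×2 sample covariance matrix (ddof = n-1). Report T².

Step 1 — sample mean vector:
  mean(X) = (2 + 7 + 2 + 6) / 4 = 17/4 = 4.25
  mean(Y) = (8 + 6 + 2 + 7) / 4 = 23/4 = 5.75
  x̄ = (4.25, 5.75),  deviation x̄ - mu_0 = (4.25, 5.75) - (2, 1) = (2.25, 4.75).

Step 2 — sample covariance matrix, S[i,j] = (1/(n-1)) · Σ_k (x_{k,i} - mean_i) · (x_{k,j} - mean_j), divisor n-1 = 3:
  S[X,X] = ((-2.25)·(-2.25) + (2.75)·(2.75) + (-2.25)·(-2.25) + (1.75)·(1.75)) / 3 = 20.75/3 = 6.9167
  S[X,Y] = ((-2.25)·(2.25) + (2.75)·(0.25) + (-2.25)·(-3.75) + (1.75)·(1.25)) / 3 = 6.25/3 = 2.0833
  S[Y,Y] = ((2.25)·(2.25) + (0.25)·(0.25) + (-3.75)·(-3.75) + (1.25)·(1.25)) / 3 = 20.75/3 = 6.9167
  S = [[6.9167, 2.0833],
 [2.0833, 6.9167]].

Step 3 — invert S. det(S) = 6.9167·6.9167 - (2.0833)² = 43.5.
  S^{-1} = (1/det) · [[d, -b], [-b, a]] = [[0.159, -0.0479],
 [-0.0479, 0.159]].

Step 4 — quadratic form (x̄ - mu_0)^T · S^{-1} · (x̄ - mu_0):
  S^{-1} · (x̄ - mu_0) = (0.1303, 0.6475),
  (x̄ - mu_0)^T · [...] = (2.25)·(0.1303) + (4.75)·(0.6475) = 3.3688.

Step 5 — scale by n: T² = 4 · 3.3688 = 13.4751.

T² ≈ 13.4751
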